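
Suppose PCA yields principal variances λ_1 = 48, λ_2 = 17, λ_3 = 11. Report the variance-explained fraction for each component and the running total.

Step 1 — total variance = trace(Sigma) = Σ λ_i = 48 + 17 + 11 = 76.

Step 2 — fraction explained by component i = λ_i / Σ λ:
  PC1: 48/76 = 0.6316
  PC2: 17/76 = 0.2237
  PC3: 11/76 = 0.1447

Step 3 — cumulative fraction after k components = (λ_1 + ... + λ_k) / Σ λ:
  k = 1: 48/76 = 0.6316
  k = 2: (48 + 17)/76 = 65/76 = 0.8553
  k = 3: (48 + 17 + 11)/76 = 76/76 = 1

Summary (fraction, with percent):

explained: PC1 0.6316 (63.16%), PC2 0.2237 (22.37%), PC3 0.1447 (14.47%);  cumulative: 0.6316, 0.8553, 1


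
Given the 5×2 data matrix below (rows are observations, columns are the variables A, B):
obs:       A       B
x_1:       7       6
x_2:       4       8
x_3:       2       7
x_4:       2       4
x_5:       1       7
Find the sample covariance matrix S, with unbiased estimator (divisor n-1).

Step 1 — column means:
  mean(A) = (7 + 4 + 2 + 2 + 1) / 5 = 16/5 = 3.2
  mean(B) = (6 + 8 + 7 + 4 + 7) / 5 = 32/5 = 6.4

Step 2 — sample covariance S[i,j] = (1/(n-1)) · Σ_k (x_{k,i} - mean_i) · (x_{k,j} - mean_j), with n-1 = 4.
  S[A,A] = ((3.8)·(3.8) + (0.8)·(0.8) + (-1.2)·(-1.2) + (-1.2)·(-1.2) + (-2.2)·(-2.2)) / 4 = 22.8/4 = 5.7
  S[A,B] = ((3.8)·(-0.4) + (0.8)·(1.6) + (-1.2)·(0.6) + (-1.2)·(-2.4) + (-2.2)·(0.6)) / 4 = 0.6/4 = 0.15
  S[B,B] = ((-0.4)·(-0.4) + (1.6)·(1.6) + (0.6)·(0.6) + (-2.4)·(-2.4) + (0.6)·(0.6)) / 4 = 9.2/4 = 2.3

S is symmetric (S[j,i] = S[i,j]). Assembling:

S = [[5.7, 0.15],
 [0.15, 2.3]]


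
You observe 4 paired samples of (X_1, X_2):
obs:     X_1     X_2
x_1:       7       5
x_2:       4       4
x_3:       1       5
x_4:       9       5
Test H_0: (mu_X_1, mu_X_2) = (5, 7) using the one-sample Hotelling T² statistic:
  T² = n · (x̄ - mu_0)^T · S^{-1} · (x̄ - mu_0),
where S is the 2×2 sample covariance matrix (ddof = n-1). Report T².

Step 1 — sample mean vector:
  mean(X_1) = (7 + 4 + 1 + 9) / 4 = 21/4 = 5.25
  mean(X_2) = (5 + 4 + 5 + 5) / 4 = 19/4 = 4.75
  x̄ = (5.25, 4.75),  deviation x̄ - mu_0 = (5.25, 4.75) - (5, 7) = (0.25, -2.25).

Step 2 — sample covariance matrix, S[i,j] = (1/(n-1)) · Σ_k (x_{k,i} - mean_i) · (x_{k,j} - mean_j), divisor n-1 = 3:
  S[X_1,X_1] = ((1.75)·(1.75) + (-1.25)·(-1.25) + (-4.25)·(-4.25) + (3.75)·(3.75)) / 3 = 36.75/3 = 12.25
  S[X_1,X_2] = ((1.75)·(0.25) + (-1.25)·(-0.75) + (-4.25)·(0.25) + (3.75)·(0.25)) / 3 = 1.25/3 = 0.4167
  S[X_2,X_2] = ((0.25)·(0.25) + (-0.75)·(-0.75) + (0.25)·(0.25) + (0.25)·(0.25)) / 3 = 0.75/3 = 0.25
  S = [[12.25, 0.4167],
 [0.4167, 0.25]].

Step 3 — invert S. det(S) = 12.25·0.25 - (0.4167)² = 2.8889.
  S^{-1} = (1/det) · [[d, -b], [-b, a]] = [[0.0865, -0.1442],
 [-0.1442, 4.2404]].

Step 4 — quadratic form (x̄ - mu_0)^T · S^{-1} · (x̄ - mu_0):
  S^{-1} · (x̄ - mu_0) = (0.3462, -9.5769),
  (x̄ - mu_0)^T · [...] = (0.25)·(0.3462) + (-2.25)·(-9.5769) = 21.6346.

Step 5 — scale by n: T² = 4 · 21.6346 = 86.5385.

T² ≈ 86.5385


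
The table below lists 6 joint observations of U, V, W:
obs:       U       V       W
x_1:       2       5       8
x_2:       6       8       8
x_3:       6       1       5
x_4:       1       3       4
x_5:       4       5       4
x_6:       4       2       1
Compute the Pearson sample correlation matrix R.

Step 1 — column means:
  mean(U) = (2 + 6 + 6 + 1 + 4 + 4) / 6 = 23/6 = 3.8333
  mean(V) = (5 + 8 + 1 + 3 + 5 + 2) / 6 = 24/6 = 4
  mean(W) = (8 + 8 + 5 + 4 + 4 + 1) / 6 = 30/6 = 5

Step 2 — sample variances and covariances s[i,j] = (1/(n-1)) · Σ_k (x_{k,i} - mean_i) · (x_{k,j} - mean_j), with n-1 = 5:
  s[U,U] = ((-1.8333)·(-1.8333) + (2.1667)·(2.1667) + (2.1667)·(2.1667) + (-2.8333)·(-2.8333) + (0.1667)·(0.1667) + (0.1667)·(0.1667)) / 5 = 20.8333/5 = 4.1667
  s[U,V] = ((-1.8333)·(1) + (2.1667)·(4) + (2.1667)·(-3) + (-2.8333)·(-1) + (0.1667)·(1) + (0.1667)·(-2)) / 5 = 3/5 = 0.6
  s[U,W] = ((-1.8333)·(3) + (2.1667)·(3) + (2.1667)·(0) + (-2.8333)·(-1) + (0.1667)·(-1) + (0.1667)·(-4)) / 5 = 3/5 = 0.6
  s[V,V] = ((1)·(1) + (4)·(4) + (-3)·(-3) + (-1)·(-1) + (1)·(1) + (-2)·(-2)) / 5 = 32/5 = 6.4
  s[V,W] = ((1)·(3) + (4)·(3) + (-3)·(0) + (-1)·(-1) + (1)·(-1) + (-2)·(-4)) / 5 = 23/5 = 4.6
  s[W,W] = ((3)·(3) + (3)·(3) + (0)·(0) + (-1)·(-1) + (-1)·(-1) + (-4)·(-4)) / 5 = 36/5 = 7.2
  Sample standard deviations s_i = √(s[i,i]):
  s(U) = √(4.1667) = 2.0412
  s(V) = √(6.4) = 2.5298
  s(W) = √(7.2) = 2.6833

Step 3 — r_{ij} = s_{ij} / (s_i · s_j):
  r[U,U] = 1 (diagonal).
  r[U,V] = 0.6 / (2.0412 · 2.5298) = 0.6 / 5.164 = 0.1162
  r[U,W] = 0.6 / (2.0412 · 2.6833) = 0.6 / 5.4772 = 0.1095
  r[V,V] = 1 (diagonal).
  r[V,W] = 4.6 / (2.5298 · 2.6833) = 4.6 / 6.7882 = 0.6776
  r[W,W] = 1 (diagonal).

R is symmetric with unit diagonal. Assembling:

R = [[1, 0.1162, 0.1095],
 [0.1162, 1, 0.6776],
 [0.1095, 0.6776, 1]]


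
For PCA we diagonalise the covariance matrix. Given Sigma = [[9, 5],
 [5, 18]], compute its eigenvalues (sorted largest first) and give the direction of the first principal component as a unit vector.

Step 1 — characteristic polynomial of 2×2 Sigma:
  det(Sigma - λI) = λ² - trace · λ + det = 0.
  trace = 9 + 18 = 27, det = 9·18 - (5)² = 137.
Step 2 — discriminant:
  Δ = trace² - 4·det = 729 - 548 = 181.
Step 3 — eigenvalues:
  λ = (trace ± √Δ)/2 = (27 ± 13.4536)/2,
  λ_1 = 20.2268,  λ_2 = 6.7732.

Step 4 — unit eigenvector for λ_1: solve (Sigma - λ_1 I)v = 0. First row:
  (9 - 20.2268)·v_x + (5)·v_y = 0, i.e. (-11.2268)·v_x + (5)·v_y = 0,
  so v ∝ (b, λ_1 - a) = (5, 11.2268) = u.
  ||u|| = √((5)² + (11.2268)²) = √(151.0413) ≈ 12.2899,
  v_1 = u/||u|| ≈ (0.4068, 0.9135) (||v_1|| = 1).

λ_1 = 20.2268,  λ_2 = 6.7732;  v_1 ≈ (0.4068, 0.9135)


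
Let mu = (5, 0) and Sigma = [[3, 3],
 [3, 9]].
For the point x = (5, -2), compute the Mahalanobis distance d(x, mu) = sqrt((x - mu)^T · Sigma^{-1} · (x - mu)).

Step 1 — centre the observation: (x - mu) = (0, -2).

Step 2 — invert Sigma. det(Sigma) = 3·9 - (3)² = 18.
  Sigma^{-1} = (1/det) · [[d, -b], [-b, a]] = [[0.5, -0.1667],
 [-0.1667, 0.1667]].

Step 3 — form the quadratic (x - mu)^T · Sigma^{-1} · (x - mu):
  Sigma^{-1} · (x - mu) = (0.3333, -0.3333).
  (x - mu)^T · [Sigma^{-1} · (x - mu)] = (0)·(0.3333) + (-2)·(-0.3333) = 0.6667.

Step 4 — take square root: d = √(0.6667) ≈ 0.8165.

d(x, mu) = √(0.6667) ≈ 0.8165


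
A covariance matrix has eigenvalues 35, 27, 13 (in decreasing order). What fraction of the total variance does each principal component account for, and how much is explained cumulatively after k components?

Step 1 — total variance = trace(Sigma) = Σ λ_i = 35 + 27 + 13 = 75.

Step 2 — fraction explained by component i = λ_i / Σ λ:
  PC1: 35/75 = 0.4667
  PC2: 27/75 = 0.36
  PC3: 13/75 = 0.1733

Step 3 — cumulative fraction after k components = (λ_1 + ... + λ_k) / Σ λ:
  k = 1: 35/75 = 0.4667
  k = 2: (35 + 27)/75 = 62/75 = 0.8267
  k = 3: (35 + 27 + 13)/75 = 75/75 = 1

Summary (fraction, with percent):

explained: PC1 0.4667 (46.67%), PC2 0.36 (36%), PC3 0.1733 (17.33%);  cumulative: 0.4667, 0.8267, 1


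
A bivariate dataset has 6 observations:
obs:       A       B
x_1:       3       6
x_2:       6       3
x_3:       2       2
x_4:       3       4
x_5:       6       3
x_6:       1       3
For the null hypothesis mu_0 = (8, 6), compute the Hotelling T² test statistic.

Step 1 — sample mean vector:
  mean(A) = (3 + 6 + 2 + 3 + 6 + 1) / 6 = 21/6 = 3.5
  mean(B) = (6 + 3 + 2 + 4 + 3 + 3) / 6 = 21/6 = 3.5
  x̄ = (3.5, 3.5),  deviation x̄ - mu_0 = (3.5, 3.5) - (8, 6) = (-4.5, -2.5).

Step 2 — sample covariance matrix, S[i,j] = (1/(n-1)) · Σ_k (x_{k,i} - mean_i) · (x_{k,j} - mean_j), divisor n-1 = 5:
  S[A,A] = ((-0.5)·(-0.5) + (2.5)·(2.5) + (-1.5)·(-1.5) + (-0.5)·(-0.5) + (2.5)·(2.5) + (-2.5)·(-2.5)) / 5 = 21.5/5 = 4.3
  S[A,B] = ((-0.5)·(2.5) + (2.5)·(-0.5) + (-1.5)·(-1.5) + (-0.5)·(0.5) + (2.5)·(-0.5) + (-2.5)·(-0.5)) / 5 = -0.5/5 = -0.1
  S[B,B] = ((2.5)·(2.5) + (-0.5)·(-0.5) + (-1.5)·(-1.5) + (0.5)·(0.5) + (-0.5)·(-0.5) + (-0.5)·(-0.5)) / 5 = 9.5/5 = 1.9
  S = [[4.3, -0.1],
 [-0.1, 1.9]].

Step 3 — invert S. det(S) = 4.3·1.9 - (-0.1)² = 8.16.
  S^{-1} = (1/det) · [[d, -b], [-b, a]] = [[0.2328, 0.0123],
 [0.0123, 0.527]].

Step 4 — quadratic form (x̄ - mu_0)^T · S^{-1} · (x̄ - mu_0):
  S^{-1} · (x̄ - mu_0) = (-1.0784, -1.3725),
  (x̄ - mu_0)^T · [...] = (-4.5)·(-1.0784) + (-2.5)·(-1.3725) = 8.2843.

Step 5 — scale by n: T² = 6 · 8.2843 = 49.7059.

T² ≈ 49.7059


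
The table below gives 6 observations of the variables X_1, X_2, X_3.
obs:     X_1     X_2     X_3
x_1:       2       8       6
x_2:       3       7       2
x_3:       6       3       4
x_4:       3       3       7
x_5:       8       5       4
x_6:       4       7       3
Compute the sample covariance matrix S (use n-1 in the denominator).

Step 1 — column means:
  mean(X_1) = (2 + 3 + 6 + 3 + 8 + 4) / 6 = 26/6 = 4.3333
  mean(X_2) = (8 + 7 + 3 + 3 + 5 + 7) / 6 = 33/6 = 5.5
  mean(X_3) = (6 + 2 + 4 + 7 + 4 + 3) / 6 = 26/6 = 4.3333

Step 2 — sample covariance S[i,j] = (1/(n-1)) · Σ_k (x_{k,i} - mean_i) · (x_{k,j} - mean_j), with n-1 = 5.
  S[X_1,X_1] = ((-2.3333)·(-2.3333) + (-1.3333)·(-1.3333) + (1.6667)·(1.6667) + (-1.3333)·(-1.3333) + (3.6667)·(3.6667) + (-0.3333)·(-0.3333)) / 5 = 25.3333/5 = 5.0667
  S[X_1,X_2] = ((-2.3333)·(2.5) + (-1.3333)·(1.5) + (1.6667)·(-2.5) + (-1.3333)·(-2.5) + (3.6667)·(-0.5) + (-0.3333)·(1.5)) / 5 = -11/5 = -2.2
  S[X_1,X_3] = ((-2.3333)·(1.6667) + (-1.3333)·(-2.3333) + (1.6667)·(-0.3333) + (-1.3333)·(2.6667) + (3.6667)·(-0.3333) + (-0.3333)·(-1.3333)) / 5 = -5.6667/5 = -1.1333
  S[X_2,X_2] = ((2.5)·(2.5) + (1.5)·(1.5) + (-2.5)·(-2.5) + (-2.5)·(-2.5) + (-0.5)·(-0.5) + (1.5)·(1.5)) / 5 = 23.5/5 = 4.7
  S[X_2,X_3] = ((2.5)·(1.6667) + (1.5)·(-2.3333) + (-2.5)·(-0.3333) + (-2.5)·(2.6667) + (-0.5)·(-0.3333) + (1.5)·(-1.3333)) / 5 = -7/5 = -1.4
  S[X_3,X_3] = ((1.6667)·(1.6667) + (-2.3333)·(-2.3333) + (-0.3333)·(-0.3333) + (2.6667)·(2.6667) + (-0.3333)·(-0.3333) + (-1.3333)·(-1.3333)) / 5 = 17.3333/5 = 3.4667

S is symmetric (S[j,i] = S[i,j]). Assembling:

S = [[5.0667, -2.2, -1.1333],
 [-2.2, 4.7, -1.4],
 [-1.1333, -1.4, 3.4667]]


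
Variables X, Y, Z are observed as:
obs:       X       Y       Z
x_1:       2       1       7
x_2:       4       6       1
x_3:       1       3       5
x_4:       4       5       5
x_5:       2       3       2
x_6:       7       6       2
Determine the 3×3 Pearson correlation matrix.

Step 1 — column means:
  mean(X) = (2 + 4 + 1 + 4 + 2 + 7) / 6 = 20/6 = 3.3333
  mean(Y) = (1 + 6 + 3 + 5 + 3 + 6) / 6 = 24/6 = 4
  mean(Z) = (7 + 1 + 5 + 5 + 2 + 2) / 6 = 22/6 = 3.6667

Step 2 — sample variances and covariances s[i,j] = (1/(n-1)) · Σ_k (x_{k,i} - mean_i) · (x_{k,j} - mean_j), with n-1 = 5:
  s[X,X] = ((-1.3333)·(-1.3333) + (0.6667)·(0.6667) + (-2.3333)·(-2.3333) + (0.6667)·(0.6667) + (-1.3333)·(-1.3333) + (3.6667)·(3.6667)) / 5 = 23.3333/5 = 4.6667
  s[X,Y] = ((-1.3333)·(-3) + (0.6667)·(2) + (-2.3333)·(-1) + (0.6667)·(1) + (-1.3333)·(-1) + (3.6667)·(2)) / 5 = 17/5 = 3.4
  s[X,Z] = ((-1.3333)·(3.3333) + (0.6667)·(-2.6667) + (-2.3333)·(1.3333) + (0.6667)·(1.3333) + (-1.3333)·(-1.6667) + (3.6667)·(-1.6667)) / 5 = -12.3333/5 = -2.4667
  s[Y,Y] = ((-3)·(-3) + (2)·(2) + (-1)·(-1) + (1)·(1) + (-1)·(-1) + (2)·(2)) / 5 = 20/5 = 4
  s[Y,Z] = ((-3)·(3.3333) + (2)·(-2.6667) + (-1)·(1.3333) + (1)·(1.3333) + (-1)·(-1.6667) + (2)·(-1.6667)) / 5 = -17/5 = -3.4
  s[Z,Z] = ((3.3333)·(3.3333) + (-2.6667)·(-2.6667) + (1.3333)·(1.3333) + (1.3333)·(1.3333) + (-1.6667)·(-1.6667) + (-1.6667)·(-1.6667)) / 5 = 27.3333/5 = 5.4667
  Sample standard deviations s_i = √(s[i,i]):
  s(X) = √(4.6667) = 2.1602
  s(Y) = √(4) = 2
  s(Z) = √(5.4667) = 2.3381

Step 3 — r_{ij} = s_{ij} / (s_i · s_j):
  r[X,X] = 1 (diagonal).
  r[X,Y] = 3.4 / (2.1602 · 2) = 3.4 / 4.3205 = 0.7869
  r[X,Z] = -2.4667 / (2.1602 · 2.3381) = -2.4667 / 5.0509 = -0.4884
  r[Y,Y] = 1 (diagonal).
  r[Y,Z] = -3.4 / (2 · 2.3381) = -3.4 / 4.6762 = -0.7271
  r[Z,Z] = 1 (diagonal).

R is symmetric with unit diagonal. Assembling:

R = [[1, 0.7869, -0.4884],
 [0.7869, 1, -0.7271],
 [-0.4884, -0.7271, 1]]


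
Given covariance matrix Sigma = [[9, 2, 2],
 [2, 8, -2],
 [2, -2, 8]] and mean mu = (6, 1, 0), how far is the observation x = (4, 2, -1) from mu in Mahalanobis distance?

Step 1 — centre the observation: (x - mu) = (-2, 1, -1).

Step 2 — invert Sigma (cofactor / det for 3×3, or solve directly):
  Sigma^{-1} = [[0.1304, -0.0435, -0.0435],
 [-0.0435, 0.1478, 0.0478],
 [-0.0435, 0.0478, 0.1478]].

Step 3 — form the quadratic (x - mu)^T · Sigma^{-1} · (x - mu):
  Sigma^{-1} · (x - mu) = (-0.2609, 0.187, -0.013).
  (x - mu)^T · [Sigma^{-1} · (x - mu)] = (-2)·(-0.2609) + (1)·(0.187) + (-1)·(-0.013) = 0.7217.

Step 4 — take square root: d = √(0.7217) ≈ 0.8496.

d(x, mu) = √(0.7217) ≈ 0.8496


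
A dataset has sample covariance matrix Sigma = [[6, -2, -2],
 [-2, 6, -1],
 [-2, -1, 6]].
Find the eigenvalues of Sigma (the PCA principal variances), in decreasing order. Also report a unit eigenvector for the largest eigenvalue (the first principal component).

Step 1 — characteristic polynomial p(λ) = det(λI - Sigma) = λ³ - tr·λ² + c_1·λ - det, where tr = trace, c_1 = sum of the principal 2×2 minors, det = det(Sigma):
  tr = 6 + 6 + 6 = 18,
  c_1 = (6·6 - (-2)²) + (6·6 - (-2)²) + (6·6 - (-1)²) = 32 + 32 + 35 = 99,
  det = 6·(6·6 - (-1)²) - (-2)·((-2)·6 - (-1)·(-2)) + (-2)·((-2)·(-1) - 6·(-2)) = 6·(35) - (-2)·(-14) + (-2)·(14) = 154.
  So p(λ) = λ³ - 18λ² + 99λ - 154.
Step 2 — look for an integer root (rational root theorem: any rational root is an integer divisor of 154). Testing λ = 7:
  p(7) = 343 - 882 + 693 - 154 = 0  ✓
  Dividing out (λ - 7): p(λ) = (λ - 7)(λ² - 11λ + 22).
Step 3 — remaining eigenvalues from the quadratic λ² - 11λ + 22 = 0:
  Δ = 11² - 4·22 = 121 - 88 = 33,  λ = (11 ± √33)/2 = (11 ± 5.7446)/2 ≈ 8.3723 or 2.6277.
  Sorted: λ_1 = 8.3723,  λ_2 = 7,  λ_3 = 2.6277  (check: sum = 18 = tr ✓).

Step 4 — unit eigenvector for λ_1 ≈ 8.3723: v spans the null space of (Sigma - λ_1 I), whose rows are
  r_1 = (-2.3723, -2, -2),  r_2 = (-2, -2.3723, -1),  r_3 = (-2, -1, -2.3723).
  v is orthogonal to every row, so take v ∝ r_1 × r_2 = ((-2)·(-1) - (-2)·(-2.3723), (-2)·(-2) - (-2.3723)·(-1), (-2.3723)·(-2.3723) - (-2)·(-2)) ≈ (-2.7446, 1.6277, 1.6277).
  Rescale (multiply by -1 so the first nonzero entry is positive): u = (2.7446, -1.6277, -1.6277).
  ||u|| = √((2.7446)² + (-1.6277)² + (-1.6277)²) = √(12.8316) ≈ 3.5821,  v_1 = u/||u|| ≈ (0.7662, -0.4544, -0.4544) (||v_1|| = 1).

λ_1 = 8.3723,  λ_2 = 7,  λ_3 = 2.6277;  v_1 ≈ (0.7662, -0.4544, -0.4544)


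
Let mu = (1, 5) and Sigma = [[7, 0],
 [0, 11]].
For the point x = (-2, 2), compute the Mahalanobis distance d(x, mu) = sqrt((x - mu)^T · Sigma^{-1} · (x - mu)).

Step 1 — centre the observation: (x - mu) = (-3, -3).

Step 2 — invert Sigma. det(Sigma) = 7·11 - (0)² = 77.
  Sigma^{-1} = (1/det) · [[d, -b], [-b, a]] = [[0.1429, 0],
 [0, 0.0909]].

Step 3 — form the quadratic (x - mu)^T · Sigma^{-1} · (x - mu):
  Sigma^{-1} · (x - mu) = (-0.4286, -0.2727).
  (x - mu)^T · [Sigma^{-1} · (x - mu)] = (-3)·(-0.4286) + (-3)·(-0.2727) = 2.1039.

Step 4 — take square root: d = √(2.1039) ≈ 1.4505.

d(x, mu) = √(2.1039) ≈ 1.4505


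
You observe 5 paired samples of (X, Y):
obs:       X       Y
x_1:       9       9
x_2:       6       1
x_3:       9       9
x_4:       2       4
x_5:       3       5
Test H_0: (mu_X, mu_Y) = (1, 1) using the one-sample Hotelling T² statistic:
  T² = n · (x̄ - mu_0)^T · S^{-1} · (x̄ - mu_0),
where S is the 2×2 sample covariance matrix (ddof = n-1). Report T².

Step 1 — sample mean vector:
  mean(X) = (9 + 6 + 9 + 2 + 3) / 5 = 29/5 = 5.8
  mean(Y) = (9 + 1 + 9 + 4 + 5) / 5 = 28/5 = 5.6
  x̄ = (5.8, 5.6),  deviation x̄ - mu_0 = (5.8, 5.6) - (1, 1) = (4.8, 4.6).

Step 2 — sample covariance matrix, S[i,j] = (1/(n-1)) · Σ_k (x_{k,i} - mean_i) · (x_{k,j} - mean_j), divisor n-1 = 4:
  S[X,X] = ((3.2)·(3.2) + (0.2)·(0.2) + (3.2)·(3.2) + (-3.8)·(-3.8) + (-2.8)·(-2.8)) / 4 = 42.8/4 = 10.7
  S[X,Y] = ((3.2)·(3.4) + (0.2)·(-4.6) + (3.2)·(3.4) + (-3.8)·(-1.6) + (-2.8)·(-0.6)) / 4 = 28.6/4 = 7.15
  S[Y,Y] = ((3.4)·(3.4) + (-4.6)·(-4.6) + (3.4)·(3.4) + (-1.6)·(-1.6) + (-0.6)·(-0.6)) / 4 = 47.2/4 = 11.8
  S = [[10.7, 7.15],
 [7.15, 11.8]].

Step 3 — invert S. det(S) = 10.7·11.8 - (7.15)² = 75.1375.
  S^{-1} = (1/det) · [[d, -b], [-b, a]] = [[0.157, -0.0952],
 [-0.0952, 0.1424]].

Step 4 — quadratic form (x̄ - mu_0)^T · S^{-1} · (x̄ - mu_0):
  S^{-1} · (x̄ - mu_0) = (0.3161, 0.1983),
  (x̄ - mu_0)^T · [...] = (4.8)·(0.3161) + (4.6)·(0.1983) = 2.4294.

Step 5 — scale by n: T² = 5 · 2.4294 = 12.1471.

T² ≈ 12.1471


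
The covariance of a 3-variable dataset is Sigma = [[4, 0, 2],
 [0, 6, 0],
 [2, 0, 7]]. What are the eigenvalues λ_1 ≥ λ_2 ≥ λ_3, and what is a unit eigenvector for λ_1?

Step 1 — characteristic polynomial p(λ) = det(λI - Sigma) = λ³ - tr·λ² + c_1·λ - det, where tr = trace, c_1 = sum of the principal 2×2 minors, det = det(Sigma):
  tr = 4 + 6 + 7 = 17,
  c_1 = (4·6 - (0)²) + (4·7 - (2)²) + (6·7 - (0)²) = 24 + 24 + 42 = 90,
  det = 4·(6·7 - (0)²) - (0)·((0)·7 - (0)·(2)) + (2)·((0)·(0) - 6·(2)) = 4·(42) - (0)·(0) + (2)·(-12) = 144.
  So p(λ) = λ³ - 17λ² + 90λ - 144.
Step 2 — look for an integer root (rational root theorem: any rational root is an integer divisor of 144). Testing λ = 3:
  p(3) = 27 - 153 + 270 - 144 = 0  ✓
  Dividing out (λ - 3): p(λ) = (λ - 3)(λ² - 14λ + 48).
Step 3 — remaining eigenvalues from the quadratic λ² - 14λ + 48 = 0:
  Δ = 14² - 4·48 = 196 - 192 = 4,  λ = (14 ± √4)/2 = (14 ± 2)/2 = 8 or 6.
  Sorted: λ_1 = 8,  λ_2 = 6,  λ_3 = 3  (check: sum = 17 = tr ✓).

Step 4 — unit eigenvector for λ_1 = 8: v spans the null space of (Sigma - λ_1 I), whose rows are
  r_1 = (-4, 0, 2),  r_2 = (0, -2, 0),  r_3 = (2, 0, -1).
  v is orthogonal to every row, so take v ∝ r_1 × r_2 = ((0)·(0) - (2)·(-2), (2)·(0) - (-4)·(0), (-4)·(-2) - (0)·(0)) = (4, 0, 8).
  Rescale (divide by 4): u = (1, 0, 2).
  ||u|| = √((1)² + (0)² + (2)²) = √(5) ≈ 2.2361,  v_1 = u/||u|| ≈ (0.4472, 0, 0.8944) (||v_1|| = 1).

λ_1 = 8,  λ_2 = 6,  λ_3 = 3;  v_1 ≈ (0.4472, 0, 0.8944)


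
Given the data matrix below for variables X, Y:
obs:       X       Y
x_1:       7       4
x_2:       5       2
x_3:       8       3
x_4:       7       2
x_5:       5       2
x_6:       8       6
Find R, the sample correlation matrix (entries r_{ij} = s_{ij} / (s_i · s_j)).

Step 1 — column means:
  mean(X) = (7 + 5 + 8 + 7 + 5 + 8) / 6 = 40/6 = 6.6667
  mean(Y) = (4 + 2 + 3 + 2 + 2 + 6) / 6 = 19/6 = 3.1667

Step 2 — sample variances and covariances s[i,j] = (1/(n-1)) · Σ_k (x_{k,i} - mean_i) · (x_{k,j} - mean_j), with n-1 = 5:
  s[X,X] = ((0.3333)·(0.3333) + (-1.6667)·(-1.6667) + (1.3333)·(1.3333) + (0.3333)·(0.3333) + (-1.6667)·(-1.6667) + (1.3333)·(1.3333)) / 5 = 9.3333/5 = 1.8667
  s[X,Y] = ((0.3333)·(0.8333) + (-1.6667)·(-1.1667) + (1.3333)·(-0.1667) + (0.3333)·(-1.1667) + (-1.6667)·(-1.1667) + (1.3333)·(2.8333)) / 5 = 7.3333/5 = 1.4667
  s[Y,Y] = ((0.8333)·(0.8333) + (-1.1667)·(-1.1667) + (-0.1667)·(-0.1667) + (-1.1667)·(-1.1667) + (-1.1667)·(-1.1667) + (2.8333)·(2.8333)) / 5 = 12.8333/5 = 2.5667
  Sample standard deviations s_i = √(s[i,i]):
  s(X) = √(1.8667) = 1.3663
  s(Y) = √(2.5667) = 1.6021

Step 3 — r_{ij} = s_{ij} / (s_i · s_j):
  r[X,X] = 1 (diagonal).
  r[X,Y] = 1.4667 / (1.3663 · 1.6021) = 1.4667 / 2.1889 = 0.6701
  r[Y,Y] = 1 (diagonal).

R is symmetric with unit diagonal. Assembling:

R = [[1, 0.6701],
 [0.6701, 1]]


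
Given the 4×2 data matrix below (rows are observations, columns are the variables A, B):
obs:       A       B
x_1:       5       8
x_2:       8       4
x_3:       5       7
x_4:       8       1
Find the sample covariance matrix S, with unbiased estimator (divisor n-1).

Step 1 — column means:
  mean(A) = (5 + 8 + 5 + 8) / 4 = 26/4 = 6.5
  mean(B) = (8 + 4 + 7 + 1) / 4 = 20/4 = 5

Step 2 — sample covariance S[i,j] = (1/(n-1)) · Σ_k (x_{k,i} - mean_i) · (x_{k,j} - mean_j), with n-1 = 3.
  S[A,A] = ((-1.5)·(-1.5) + (1.5)·(1.5) + (-1.5)·(-1.5) + (1.5)·(1.5)) / 3 = 9/3 = 3
  S[A,B] = ((-1.5)·(3) + (1.5)·(-1) + (-1.5)·(2) + (1.5)·(-4)) / 3 = -15/3 = -5
  S[B,B] = ((3)·(3) + (-1)·(-1) + (2)·(2) + (-4)·(-4)) / 3 = 30/3 = 10

S is symmetric (S[j,i] = S[i,j]). Assembling:

S = [[3, -5],
 [-5, 10]]


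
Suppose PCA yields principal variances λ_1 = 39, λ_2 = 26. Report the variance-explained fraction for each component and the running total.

Step 1 — total variance = trace(Sigma) = Σ λ_i = 39 + 26 = 65.

Step 2 — fraction explained by component i = λ_i / Σ λ:
  PC1: 39/65 = 0.6
  PC2: 26/65 = 0.4

Step 3 — cumulative fraction after k components = (λ_1 + ... + λ_k) / Σ λ:
  k = 1: 39/65 = 0.6
  k = 2: (39 + 26)/65 = 65/65 = 1

Summary (fraction, with percent):

explained: PC1 0.6 (60%), PC2 0.4 (40%);  cumulative: 0.6, 1


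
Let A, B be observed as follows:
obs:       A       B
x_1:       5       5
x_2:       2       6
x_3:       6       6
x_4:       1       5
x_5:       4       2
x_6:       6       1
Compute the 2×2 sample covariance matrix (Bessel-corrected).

Step 1 — column means:
  mean(A) = (5 + 2 + 6 + 1 + 4 + 6) / 6 = 24/6 = 4
  mean(B) = (5 + 6 + 6 + 5 + 2 + 1) / 6 = 25/6 = 4.1667

Step 2 — sample covariance S[i,j] = (1/(n-1)) · Σ_k (x_{k,i} - mean_i) · (x_{k,j} - mean_j), with n-1 = 5.
  S[A,A] = ((1)·(1) + (-2)·(-2) + (2)·(2) + (-3)·(-3) + (0)·(0) + (2)·(2)) / 5 = 22/5 = 4.4
  S[A,B] = ((1)·(0.8333) + (-2)·(1.8333) + (2)·(1.8333) + (-3)·(0.8333) + (0)·(-2.1667) + (2)·(-3.1667)) / 5 = -8/5 = -1.6
  S[B,B] = ((0.8333)·(0.8333) + (1.8333)·(1.8333) + (1.8333)·(1.8333) + (0.8333)·(0.8333) + (-2.1667)·(-2.1667) + (-3.1667)·(-3.1667)) / 5 = 22.8333/5 = 4.5667

S is symmetric (S[j,i] = S[i,j]). Assembling:

S = [[4.4, -1.6],
 [-1.6, 4.5667]]


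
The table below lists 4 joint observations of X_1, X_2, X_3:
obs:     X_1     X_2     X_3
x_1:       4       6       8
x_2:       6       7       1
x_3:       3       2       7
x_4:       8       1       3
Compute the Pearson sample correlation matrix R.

Step 1 — column means:
  mean(X_1) = (4 + 6 + 3 + 8) / 4 = 21/4 = 5.25
  mean(X_2) = (6 + 7 + 2 + 1) / 4 = 16/4 = 4
  mean(X_3) = (8 + 1 + 7 + 3) / 4 = 19/4 = 4.75

Step 2 — sample variances and covariances s[i,j] = (1/(n-1)) · Σ_k (x_{k,i} - mean_i) · (x_{k,j} - mean_j), with n-1 = 3:
  s[X_1,X_1] = ((-1.25)·(-1.25) + (0.75)·(0.75) + (-2.25)·(-2.25) + (2.75)·(2.75)) / 3 = 14.75/3 = 4.9167
  s[X_1,X_2] = ((-1.25)·(2) + (0.75)·(3) + (-2.25)·(-2) + (2.75)·(-3)) / 3 = -4/3 = -1.3333
  s[X_1,X_3] = ((-1.25)·(3.25) + (0.75)·(-3.75) + (-2.25)·(2.25) + (2.75)·(-1.75)) / 3 = -16.75/3 = -5.5833
  s[X_2,X_2] = ((2)·(2) + (3)·(3) + (-2)·(-2) + (-3)·(-3)) / 3 = 26/3 = 8.6667
  s[X_2,X_3] = ((2)·(3.25) + (3)·(-3.75) + (-2)·(2.25) + (-3)·(-1.75)) / 3 = -4/3 = -1.3333
  s[X_3,X_3] = ((3.25)·(3.25) + (-3.75)·(-3.75) + (2.25)·(2.25) + (-1.75)·(-1.75)) / 3 = 32.75/3 = 10.9167
  Sample standard deviations s_i = √(s[i,i]):
  s(X_1) = √(4.9167) = 2.2174
  s(X_2) = √(8.6667) = 2.9439
  s(X_3) = √(10.9167) = 3.304

Step 3 — r_{ij} = s_{ij} / (s_i · s_j):
  r[X_1,X_1] = 1 (diagonal).
  r[X_1,X_2] = -1.3333 / (2.2174 · 2.9439) = -1.3333 / 6.5277 = -0.2043
  r[X_1,X_3] = -5.5833 / (2.2174 · 3.304) = -5.5833 / 7.3262 = -0.7621
  r[X_2,X_2] = 1 (diagonal).
  r[X_2,X_3] = -1.3333 / (2.9439 · 3.304) = -1.3333 / 9.7268 = -0.1371
  r[X_3,X_3] = 1 (diagonal).

R is symmetric with unit diagonal. Assembling:

R = [[1, -0.2043, -0.7621],
 [-0.2043, 1, -0.1371],
 [-0.7621, -0.1371, 1]]


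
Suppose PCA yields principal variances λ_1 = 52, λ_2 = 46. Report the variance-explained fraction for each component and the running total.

Step 1 — total variance = trace(Sigma) = Σ λ_i = 52 + 46 = 98.

Step 2 — fraction explained by component i = λ_i / Σ λ:
  PC1: 52/98 = 0.5306
  PC2: 46/98 = 0.4694

Step 3 — cumulative fraction after k components = (λ_1 + ... + λ_k) / Σ λ:
  k = 1: 52/98 = 0.5306
  k = 2: (52 + 46)/98 = 98/98 = 1

Summary (fraction, with percent):

explained: PC1 0.5306 (53.06%), PC2 0.4694 (46.94%);  cumulative: 0.5306, 1


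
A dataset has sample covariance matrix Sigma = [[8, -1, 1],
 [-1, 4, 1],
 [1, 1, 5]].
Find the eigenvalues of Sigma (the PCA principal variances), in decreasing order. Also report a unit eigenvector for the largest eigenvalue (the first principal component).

Step 1 — characteristic polynomial p(λ) = det(λI - Sigma) = λ³ - tr·λ² + c_1·λ - det, where tr = trace, c_1 = sum of the principal 2×2 minors, det = det(Sigma):
  tr = 8 + 4 + 5 = 17,
  c_1 = (8·4 - (-1)²) + (8·5 - (1)²) + (4·5 - (1)²) = 31 + 39 + 19 = 89,
  det = 8·(4·5 - (1)²) - (-1)·((-1)·5 - (1)·(1)) + (1)·((-1)·(1) - 4·(1)) = 8·(19) - (-1)·(-6) + (1)·(-5) = 141.
  So p(λ) = λ³ - 17λ² + 89λ - 141.
Step 2 — look for an integer root (rational root theorem: any rational root is an integer divisor of 141). Testing λ = 3:
  p(3) = 27 - 153 + 267 - 141 = 0  ✓
  Dividing out (λ - 3): p(λ) = (λ - 3)(λ² - 14λ + 47).
Step 3 — remaining eigenvalues from the quadratic λ² - 14λ + 47 = 0:
  Δ = 14² - 4·47 = 196 - 188 = 8,  λ = (14 ± √8)/2 = (14 ± 2.8284)/2 ≈ 8.4142 or 5.5858.
  Sorted: λ_1 = 8.4142,  λ_2 = 5.5858,  λ_3 = 3  (check: sum = 17 = tr ✓).

Step 4 — unit eigenvector for λ_1 ≈ 8.4142: v spans the null space of (Sigma - λ_1 I), whose rows are
  r_1 = (-0.4142, -1, 1),  r_2 = (-1, -4.4142, 1),  r_3 = (1, 1, -3.4142).
  v is orthogonal to every row, so take v ∝ r_1 × r_2 = ((-1)·(1) - (1)·(-4.4142), (1)·(-1) - (-0.4142)·(1), (-0.4142)·(-4.4142) - (-1)·(-1)) ≈ (3.4142, -0.5858, 0.8284).
  Let u = (3.4142, -0.5858, 0.8284).
  ||u|| = √((3.4142)² + (-0.5858)² + (0.8284)²) = √(12.6863) ≈ 3.5618,  v_1 = u/||u|| ≈ (0.9586, -0.1645, 0.2326) (||v_1|| = 1).

λ_1 = 8.4142,  λ_2 = 5.5858,  λ_3 = 3;  v_1 ≈ (0.9586, -0.1645, 0.2326)


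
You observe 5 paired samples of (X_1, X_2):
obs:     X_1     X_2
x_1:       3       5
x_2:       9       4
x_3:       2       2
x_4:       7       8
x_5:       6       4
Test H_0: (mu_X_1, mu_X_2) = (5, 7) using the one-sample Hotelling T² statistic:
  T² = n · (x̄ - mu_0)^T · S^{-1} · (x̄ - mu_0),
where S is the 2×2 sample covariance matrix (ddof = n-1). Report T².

Step 1 — sample mean vector:
  mean(X_1) = (3 + 9 + 2 + 7 + 6) / 5 = 27/5 = 5.4
  mean(X_2) = (5 + 4 + 2 + 8 + 4) / 5 = 23/5 = 4.6
  x̄ = (5.4, 4.6),  deviation x̄ - mu_0 = (5.4, 4.6) - (5, 7) = (0.4, -2.4).

Step 2 — sample covariance matrix, S[i,j] = (1/(n-1)) · Σ_k (x_{k,i} - mean_i) · (x_{k,j} - mean_j), divisor n-1 = 4:
  S[X_1,X_1] = ((-2.4)·(-2.4) + (3.6)·(3.6) + (-3.4)·(-3.4) + (1.6)·(1.6) + (0.6)·(0.6)) / 4 = 33.2/4 = 8.3
  S[X_1,X_2] = ((-2.4)·(0.4) + (3.6)·(-0.6) + (-3.4)·(-2.6) + (1.6)·(3.4) + (0.6)·(-0.6)) / 4 = 10.8/4 = 2.7
  S[X_2,X_2] = ((0.4)·(0.4) + (-0.6)·(-0.6) + (-2.6)·(-2.6) + (3.4)·(3.4) + (-0.6)·(-0.6)) / 4 = 19.2/4 = 4.8
  S = [[8.3, 2.7],
 [2.7, 4.8]].

Step 3 — invert S. det(S) = 8.3·4.8 - (2.7)² = 32.55.
  S^{-1} = (1/det) · [[d, -b], [-b, a]] = [[0.1475, -0.0829],
 [-0.0829, 0.255]].

Step 4 — quadratic form (x̄ - mu_0)^T · S^{-1} · (x̄ - mu_0):
  S^{-1} · (x̄ - mu_0) = (0.2581, -0.6452),
  (x̄ - mu_0)^T · [...] = (0.4)·(0.2581) + (-2.4)·(-0.6452) = 1.6516.

Step 5 — scale by n: T² = 5 · 1.6516 = 8.2581.

T² ≈ 8.2581


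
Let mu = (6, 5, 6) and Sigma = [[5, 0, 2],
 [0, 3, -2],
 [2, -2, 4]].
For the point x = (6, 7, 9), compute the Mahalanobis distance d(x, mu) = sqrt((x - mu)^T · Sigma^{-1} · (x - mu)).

Step 1 — centre the observation: (x - mu) = (0, 2, 3).

Step 2 — invert Sigma (cofactor / det for 3×3, or solve directly):
  Sigma^{-1} = [[0.2857, -0.1429, -0.2143],
 [-0.1429, 0.5714, 0.3571],
 [-0.2143, 0.3571, 0.5357]].

Step 3 — form the quadratic (x - mu)^T · Sigma^{-1} · (x - mu):
  Sigma^{-1} · (x - mu) = (-0.9286, 2.2143, 2.3214).
  (x - mu)^T · [Sigma^{-1} · (x - mu)] = (0)·(-0.9286) + (2)·(2.2143) + (3)·(2.3214) = 11.3929.

Step 4 — take square root: d = √(11.3929) ≈ 3.3753.

d(x, mu) = √(11.3929) ≈ 3.3753


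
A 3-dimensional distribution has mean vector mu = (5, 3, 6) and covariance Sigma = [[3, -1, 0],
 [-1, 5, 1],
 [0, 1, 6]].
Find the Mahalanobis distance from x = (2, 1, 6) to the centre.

Step 1 — centre the observation: (x - mu) = (-3, -2, 0).

Step 2 — invert Sigma (cofactor / det for 3×3, or solve directly):
  Sigma^{-1} = [[0.358, 0.0741, -0.0123],
 [0.0741, 0.2222, -0.037],
 [-0.0123, -0.037, 0.1728]].

Step 3 — form the quadratic (x - mu)^T · Sigma^{-1} · (x - mu):
  Sigma^{-1} · (x - mu) = (-1.2222, -0.6667, 0.1111).
  (x - mu)^T · [Sigma^{-1} · (x - mu)] = (-3)·(-1.2222) + (-2)·(-0.6667) + (0)·(0.1111) = 5.

Step 4 — take square root: d = √(5) ≈ 2.2361.

d(x, mu) = √(5) ≈ 2.2361


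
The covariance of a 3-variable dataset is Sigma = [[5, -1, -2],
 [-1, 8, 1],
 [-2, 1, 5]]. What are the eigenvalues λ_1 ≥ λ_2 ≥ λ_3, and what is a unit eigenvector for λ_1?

Step 1 — characteristic polynomial p(λ) = det(λI - Sigma) = λ³ - tr·λ² + c_1·λ - det, where tr = trace, c_1 = sum of the principal 2×2 minors, det = det(Sigma):
  tr = 5 + 8 + 5 = 18,
  c_1 = (5·8 - (-1)²) + (5·5 - (-2)²) + (8·5 - (1)²) = 39 + 21 + 39 = 99,
  det = 5·(8·5 - (1)²) - (-1)·((-1)·5 - (1)·(-2)) + (-2)·((-1)·(1) - 8·(-2)) = 5·(39) - (-1)·(-3) + (-2)·(15) = 162.
  So p(λ) = λ³ - 18λ² + 99λ - 162.
Step 2 — look for an integer root (rational root theorem: any rational root is an integer divisor of 162). Testing λ = 3:
  p(3) = 27 - 162 + 297 - 162 = 0  ✓
  Dividing out (λ - 3): p(λ) = (λ - 3)(λ² - 15λ + 54).
Step 3 — remaining eigenvalues from the quadratic λ² - 15λ + 54 = 0:
  Δ = 15² - 4·54 = 225 - 216 = 9,  λ = (15 ± √9)/2 = (15 ± 3)/2 = 9 or 6.
  Sorted: λ_1 = 9,  λ_2 = 6,  λ_3 = 3  (check: sum = 18 = tr ✓).

Step 4 — unit eigenvector for λ_1 = 9: v spans the null space of (Sigma - λ_1 I), whose rows are
  r_1 = (-4, -1, -2),  r_2 = (-1, -1, 1),  r_3 = (-2, 1, -4).
  v is orthogonal to every row, so take v ∝ r_1 × r_2 = ((-1)·(1) - (-2)·(-1), (-2)·(-1) - (-4)·(1), (-4)·(-1) - (-1)·(-1)) = (-3, 6, 3).
  Rescale (divide by 3; multiply by -1 so the first nonzero entry is positive): u = (1, -2, -1).
  ||u|| = √((1)² + (-2)² + (-1)²) = √(6) ≈ 2.4495,  v_1 = u/||u|| ≈ (0.4082, -0.8165, -0.4082) (||v_1|| = 1).

λ_1 = 9,  λ_2 = 6,  λ_3 = 3;  v_1 ≈ (0.4082, -0.8165, -0.4082)


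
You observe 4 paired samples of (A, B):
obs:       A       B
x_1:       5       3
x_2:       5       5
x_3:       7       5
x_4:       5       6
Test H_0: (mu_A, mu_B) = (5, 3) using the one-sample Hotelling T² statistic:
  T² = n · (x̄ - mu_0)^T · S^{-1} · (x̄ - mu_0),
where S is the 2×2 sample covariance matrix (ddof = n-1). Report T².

Step 1 — sample mean vector:
  mean(A) = (5 + 5 + 7 + 5) / 4 = 22/4 = 5.5
  mean(B) = (3 + 5 + 5 + 6) / 4 = 19/4 = 4.75
  x̄ = (5.5, 4.75),  deviation x̄ - mu_0 = (5.5, 4.75) - (5, 3) = (0.5, 1.75).

Step 2 — sample covariance matrix, S[i,j] = (1/(n-1)) · Σ_k (x_{k,i} - mean_i) · (x_{k,j} - mean_j), divisor n-1 = 3:
  S[A,A] = ((-0.5)·(-0.5) + (-0.5)·(-0.5) + (1.5)·(1.5) + (-0.5)·(-0.5)) / 3 = 3/3 = 1
  S[A,B] = ((-0.5)·(-1.75) + (-0.5)·(0.25) + (1.5)·(0.25) + (-0.5)·(1.25)) / 3 = 0.5/3 = 0.1667
  S[B,B] = ((-1.75)·(-1.75) + (0.25)·(0.25) + (0.25)·(0.25) + (1.25)·(1.25)) / 3 = 4.75/3 = 1.5833
  S = [[1, 0.1667],
 [0.1667, 1.5833]].

Step 3 — invert S. det(S) = 1·1.5833 - (0.1667)² = 1.5556.
  S^{-1} = (1/det) · [[d, -b], [-b, a]] = [[1.0179, -0.1071],
 [-0.1071, 0.6429]].

Step 4 — quadratic form (x̄ - mu_0)^T · S^{-1} · (x̄ - mu_0):
  S^{-1} · (x̄ - mu_0) = (0.3214, 1.0714),
  (x̄ - mu_0)^T · [...] = (0.5)·(0.3214) + (1.75)·(1.0714) = 2.0357.

Step 5 — scale by n: T² = 4 · 2.0357 = 8.1429.

T² ≈ 8.1429


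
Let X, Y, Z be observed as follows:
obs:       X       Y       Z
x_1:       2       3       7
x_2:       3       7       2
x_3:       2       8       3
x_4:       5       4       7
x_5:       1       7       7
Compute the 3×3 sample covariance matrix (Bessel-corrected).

Step 1 — column means:
  mean(X) = (2 + 3 + 2 + 5 + 1) / 5 = 13/5 = 2.6
  mean(Y) = (3 + 7 + 8 + 4 + 7) / 5 = 29/5 = 5.8
  mean(Z) = (7 + 2 + 3 + 7 + 7) / 5 = 26/5 = 5.2

Step 2 — sample covariance S[i,j] = (1/(n-1)) · Σ_k (x_{k,i} - mean_i) · (x_{k,j} - mean_j), with n-1 = 4.
  S[X,X] = ((-0.6)·(-0.6) + (0.4)·(0.4) + (-0.6)·(-0.6) + (2.4)·(2.4) + (-1.6)·(-1.6)) / 4 = 9.2/4 = 2.3
  S[X,Y] = ((-0.6)·(-2.8) + (0.4)·(1.2) + (-0.6)·(2.2) + (2.4)·(-1.8) + (-1.6)·(1.2)) / 4 = -5.4/4 = -1.35
  S[X,Z] = ((-0.6)·(1.8) + (0.4)·(-3.2) + (-0.6)·(-2.2) + (2.4)·(1.8) + (-1.6)·(1.8)) / 4 = 0.4/4 = 0.1
  S[Y,Y] = ((-2.8)·(-2.8) + (1.2)·(1.2) + (2.2)·(2.2) + (-1.8)·(-1.8) + (1.2)·(1.2)) / 4 = 18.8/4 = 4.7
  S[Y,Z] = ((-2.8)·(1.8) + (1.2)·(-3.2) + (2.2)·(-2.2) + (-1.8)·(1.8) + (1.2)·(1.8)) / 4 = -14.8/4 = -3.7
  S[Z,Z] = ((1.8)·(1.8) + (-3.2)·(-3.2) + (-2.2)·(-2.2) + (1.8)·(1.8) + (1.8)·(1.8)) / 4 = 24.8/4 = 6.2

S is symmetric (S[j,i] = S[i,j]). Assembling:

S = [[2.3, -1.35, 0.1],
 [-1.35, 4.7, -3.7],
 [0.1, -3.7, 6.2]]


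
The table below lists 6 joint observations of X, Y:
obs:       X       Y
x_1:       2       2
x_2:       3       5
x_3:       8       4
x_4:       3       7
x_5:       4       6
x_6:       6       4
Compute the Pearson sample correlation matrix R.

Step 1 — column means:
  mean(X) = (2 + 3 + 8 + 3 + 4 + 6) / 6 = 26/6 = 4.3333
  mean(Y) = (2 + 5 + 4 + 7 + 6 + 4) / 6 = 28/6 = 4.6667

Step 2 — sample variances and covariances s[i,j] = (1/(n-1)) · Σ_k (x_{k,i} - mean_i) · (x_{k,j} - mean_j), with n-1 = 5:
  s[X,X] = ((-2.3333)·(-2.3333) + (-1.3333)·(-1.3333) + (3.6667)·(3.6667) + (-1.3333)·(-1.3333) + (-0.3333)·(-0.3333) + (1.6667)·(1.6667)) / 5 = 25.3333/5 = 5.0667
  s[X,Y] = ((-2.3333)·(-2.6667) + (-1.3333)·(0.3333) + (3.6667)·(-0.6667) + (-1.3333)·(2.3333) + (-0.3333)·(1.3333) + (1.6667)·(-0.6667)) / 5 = -1.3333/5 = -0.2667
  s[Y,Y] = ((-2.6667)·(-2.6667) + (0.3333)·(0.3333) + (-0.6667)·(-0.6667) + (2.3333)·(2.3333) + (1.3333)·(1.3333) + (-0.6667)·(-0.6667)) / 5 = 15.3333/5 = 3.0667
  Sample standard deviations s_i = √(s[i,i]):
  s(X) = √(5.0667) = 2.2509
  s(Y) = √(3.0667) = 1.7512

Step 3 — r_{ij} = s_{ij} / (s_i · s_j):
  r[X,X] = 1 (diagonal).
  r[X,Y] = -0.2667 / (2.2509 · 1.7512) = -0.2667 / 3.9418 = -0.0677
  r[Y,Y] = 1 (diagonal).

R is symmetric with unit diagonal. Assembling:

R = [[1, -0.0677],
 [-0.0677, 1]]


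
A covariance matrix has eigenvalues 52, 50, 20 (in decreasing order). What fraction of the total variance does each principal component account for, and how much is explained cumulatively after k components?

Step 1 — total variance = trace(Sigma) = Σ λ_i = 52 + 50 + 20 = 122.

Step 2 — fraction explained by component i = λ_i / Σ λ:
  PC1: 52/122 = 0.4262
  PC2: 50/122 = 0.4098
  PC3: 20/122 = 0.1639

Step 3 — cumulative fraction after k components = (λ_1 + ... + λ_k) / Σ λ:
  k = 1: 52/122 = 0.4262
  k = 2: (52 + 50)/122 = 102/122 = 0.8361
  k = 3: (52 + 50 + 20)/122 = 122/122 = 1

Summary (fraction, with percent):

explained: PC1 0.4262 (42.62%), PC2 0.4098 (40.98%), PC3 0.1639 (16.39%);  cumulative: 0.4262, 0.8361, 1


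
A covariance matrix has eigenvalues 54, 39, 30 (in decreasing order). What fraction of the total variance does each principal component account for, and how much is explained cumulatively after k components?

Step 1 — total variance = trace(Sigma) = Σ λ_i = 54 + 39 + 30 = 123.

Step 2 — fraction explained by component i = λ_i / Σ λ:
  PC1: 54/123 = 0.439
  PC2: 39/123 = 0.3171
  PC3: 30/123 = 0.2439

Step 3 — cumulative fraction after k components = (λ_1 + ... + λ_k) / Σ λ:
  k = 1: 54/123 = 0.439
  k = 2: (54 + 39)/123 = 93/123 = 0.7561
  k = 3: (54 + 39 + 30)/123 = 123/123 = 1

Summary (fraction, with percent):

explained: PC1 0.439 (43.9%), PC2 0.3171 (31.71%), PC3 0.2439 (24.39%);  cumulative: 0.439, 0.7561, 1


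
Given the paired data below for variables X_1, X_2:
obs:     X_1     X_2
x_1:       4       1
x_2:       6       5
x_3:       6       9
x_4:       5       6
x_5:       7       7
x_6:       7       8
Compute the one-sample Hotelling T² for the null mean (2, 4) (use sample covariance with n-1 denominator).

Step 1 — sample mean vector:
  mean(X_1) = (4 + 6 + 6 + 5 + 7 + 7) / 6 = 35/6 = 5.8333
  mean(X_2) = (1 + 5 + 9 + 6 + 7 + 8) / 6 = 36/6 = 6
  x̄ = (5.8333, 6),  deviation x̄ - mu_0 = (5.8333, 6) - (2, 4) = (3.8333, 2).

Step 2 — sample covariance matrix, S[i,j] = (1/(n-1)) · Σ_k (x_{k,i} - mean_i) · (x_{k,j} - mean_j), divisor n-1 = 5:
  S[X_1,X_1] = ((-1.8333)·(-1.8333) + (0.1667)·(0.1667) + (0.1667)·(0.1667) + (-0.8333)·(-0.8333) + (1.1667)·(1.1667) + (1.1667)·(1.1667)) / 5 = 6.8333/5 = 1.3667
  S[X_1,X_2] = ((-1.8333)·(-5) + (0.1667)·(-1) + (0.1667)·(3) + (-0.8333)·(0) + (1.1667)·(1) + (1.1667)·(2)) / 5 = 13/5 = 2.6
  S[X_2,X_2] = ((-5)·(-5) + (-1)·(-1) + (3)·(3) + (0)·(0) + (1)·(1) + (2)·(2)) / 5 = 40/5 = 8
  S = [[1.3667, 2.6],
 [2.6, 8]].

Step 3 — invert S. det(S) = 1.3667·8 - (2.6)² = 4.1733.
  S^{-1} = (1/det) · [[d, -b], [-b, a]] = [[1.9169, -0.623],
 [-0.623, 0.3275]].

Step 4 — quadratic form (x̄ - mu_0)^T · S^{-1} · (x̄ - mu_0):
  S^{-1} · (x̄ - mu_0) = (6.1022, -1.7332),
  (x̄ - mu_0)^T · [...] = (3.8333)·(6.1022) + (2)·(-1.7332) = 19.9255.

Step 5 — scale by n: T² = 6 · 19.9255 = 119.5527.

T² ≈ 119.5527


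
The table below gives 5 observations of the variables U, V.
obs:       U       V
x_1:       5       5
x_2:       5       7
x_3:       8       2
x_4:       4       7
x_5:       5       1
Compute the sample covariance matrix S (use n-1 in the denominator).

Step 1 — column means:
  mean(U) = (5 + 5 + 8 + 4 + 5) / 5 = 27/5 = 5.4
  mean(V) = (5 + 7 + 2 + 7 + 1) / 5 = 22/5 = 4.4

Step 2 — sample covariance S[i,j] = (1/(n-1)) · Σ_k (x_{k,i} - mean_i) · (x_{k,j} - mean_j), with n-1 = 4.
  S[U,U] = ((-0.4)·(-0.4) + (-0.4)·(-0.4) + (2.6)·(2.6) + (-1.4)·(-1.4) + (-0.4)·(-0.4)) / 4 = 9.2/4 = 2.3
  S[U,V] = ((-0.4)·(0.6) + (-0.4)·(2.6) + (2.6)·(-2.4) + (-1.4)·(2.6) + (-0.4)·(-3.4)) / 4 = -9.8/4 = -2.45
  S[V,V] = ((0.6)·(0.6) + (2.6)·(2.6) + (-2.4)·(-2.4) + (2.6)·(2.6) + (-3.4)·(-3.4)) / 4 = 31.2/4 = 7.8

S is symmetric (S[j,i] = S[i,j]). Assembling:

S = [[2.3, -2.45],
 [-2.45, 7.8]]


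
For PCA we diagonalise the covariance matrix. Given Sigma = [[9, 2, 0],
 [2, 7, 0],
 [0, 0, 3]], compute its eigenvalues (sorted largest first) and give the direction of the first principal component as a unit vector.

Step 1 — characteristic polynomial p(λ) = det(λI - Sigma) = λ³ - tr·λ² + c_1·λ - det, where tr = trace, c_1 = sum of the principal 2×2 minors, det = det(Sigma):
  tr = 9 + 7 + 3 = 19,
  c_1 = (9·7 - (2)²) + (9·3 - (0)²) + (7·3 - (0)²) = 59 + 27 + 21 = 107,
  det = 9·(7·3 - (0)²) - (2)·((2)·3 - (0)·(0)) + (0)·((2)·(0) - 7·(0)) = 9·(21) - (2)·(6) + (0)·(0) = 177.
  So p(λ) = λ³ - 19λ² + 107λ - 177.
Step 2 — look for an integer root (rational root theorem: any rational root is an integer divisor of 177). Testing λ = 3:
  p(3) = 27 - 171 + 321 - 177 = 0  ✓
  Dividing out (λ - 3): p(λ) = (λ - 3)(λ² - 16λ + 59).
Step 3 — remaining eigenvalues from the quadratic λ² - 16λ + 59 = 0:
  Δ = 16² - 4·59 = 256 - 236 = 20,  λ = (16 ± √20)/2 = (16 ± 4.4721)/2 ≈ 10.2361 or 5.7639.
  Sorted: λ_1 = 10.2361,  λ_2 = 5.7639,  λ_3 = 3  (check: sum = 19 = tr ✓).

Step 4 — unit eigenvector for λ_1 ≈ 10.2361: v spans the null space of (Sigma - λ_1 I), whose rows are
  r_1 = (-1.2361, 2, 0),  r_2 = (2, -3.2361, 0),  r_3 = (0, 0, -7.2361).
  v is orthogonal to every row, so take v ∝ r_1 × r_3 = ((2)·(-7.2361) - (0)·(0), (0)·(0) - (-1.2361)·(-7.2361), (-1.2361)·(0) - (2)·(0)) ≈ (-14.4721, -8.9443, 0).
  Rescale (multiply by -1 so the first nonzero entry is positive): u = (14.4721, 8.9443, 0).
  ||u|| = √((14.4721)² + (8.9443)² + (0)²) = √(289.4427) ≈ 17.013,  v_1 = u/||u|| ≈ (0.8507, 0.5257, 0) (||v_1|| = 1).

λ_1 = 10.2361,  λ_2 = 5.7639,  λ_3 = 3;  v_1 ≈ (0.8507, 0.5257, 0)
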